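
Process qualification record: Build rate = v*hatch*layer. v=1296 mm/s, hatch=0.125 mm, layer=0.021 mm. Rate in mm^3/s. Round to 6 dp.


Rate = 1296 * 0.125 * 0.021 = 3.402 mm^3/s


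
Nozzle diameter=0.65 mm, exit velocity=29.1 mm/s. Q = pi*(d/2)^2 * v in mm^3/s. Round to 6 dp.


A = pi*(0.65/2)^2 = 0.33183072 mm^2
Q = 0.33183072 * 29.1 = 9.656274 mm^3/s


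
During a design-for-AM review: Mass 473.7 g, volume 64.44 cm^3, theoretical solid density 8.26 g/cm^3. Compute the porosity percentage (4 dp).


rho_part = 473.7 / 64.44 = 7.35102421 g/cm^3
Porosity = (1 - 7.35102421/8.26)*100 = 11.0045 %


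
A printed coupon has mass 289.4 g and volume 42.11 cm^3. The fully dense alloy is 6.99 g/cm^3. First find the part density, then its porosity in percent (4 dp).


rho_part = 289.4 / 42.11 = 6.87247685 g/cm^3
Porosity = (1 - 6.87247685/6.99)*100 = 1.6813 %


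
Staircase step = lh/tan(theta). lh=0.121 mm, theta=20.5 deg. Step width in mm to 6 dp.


step = 0.121 / tan(20.5) = 0.323629 mm


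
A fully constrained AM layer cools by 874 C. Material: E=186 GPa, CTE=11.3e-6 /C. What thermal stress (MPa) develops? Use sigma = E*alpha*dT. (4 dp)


sigma = 186*1000 * 11.3e-6 * 874 = 1836.9732 MPa


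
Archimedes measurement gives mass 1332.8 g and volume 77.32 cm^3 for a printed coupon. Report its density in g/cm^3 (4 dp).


rho = 1332.8 / 77.32 = 17.2375 g/cm^3


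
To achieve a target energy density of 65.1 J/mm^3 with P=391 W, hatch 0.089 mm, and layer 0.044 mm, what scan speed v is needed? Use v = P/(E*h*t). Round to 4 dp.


v = 391 / (65.1*0.089*0.044) = 1533.7447 mm/s


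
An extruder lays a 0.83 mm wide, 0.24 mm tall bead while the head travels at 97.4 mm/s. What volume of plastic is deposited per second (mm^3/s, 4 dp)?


Rate = 0.83 * 0.24 * 97.4 = 19.4021 mm^3/s


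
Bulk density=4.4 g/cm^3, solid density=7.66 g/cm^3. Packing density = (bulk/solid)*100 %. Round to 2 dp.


Packing = (4.4/7.66)*100 = 57.44 %


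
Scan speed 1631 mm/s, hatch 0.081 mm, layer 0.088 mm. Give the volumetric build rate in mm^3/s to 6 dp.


Rate = 1631 * 0.081 * 0.088 = 11.625768 mm^3/s


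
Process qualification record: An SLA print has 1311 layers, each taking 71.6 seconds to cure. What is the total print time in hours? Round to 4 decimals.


t = 1311 * 71.6 / 3600 = 26.0743 hrs


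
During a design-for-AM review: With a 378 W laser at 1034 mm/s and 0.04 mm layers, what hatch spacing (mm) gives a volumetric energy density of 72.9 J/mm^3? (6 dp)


h = 378 / (72.9*1034*0.04) = 0.125367 mm


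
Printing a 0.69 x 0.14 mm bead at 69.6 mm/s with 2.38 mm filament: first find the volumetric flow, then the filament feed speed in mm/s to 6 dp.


Q = 0.69 * 0.14 * 69.6 = 6.72336 mm^3/s
A_fil = pi*(2.38/2)^2 = 4.44880936 mm^2
v_feed = 6.72336 / 4.44880936 = 1.511272 mm/s


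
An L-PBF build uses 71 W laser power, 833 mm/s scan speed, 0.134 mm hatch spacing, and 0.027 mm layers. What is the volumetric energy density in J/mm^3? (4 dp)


E = 71 / (833*0.134*0.027) = 23.5583 J/mm^3


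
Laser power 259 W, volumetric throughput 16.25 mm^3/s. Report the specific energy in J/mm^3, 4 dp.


SE = 259 / 16.25 = 15.9385 J/mm^3


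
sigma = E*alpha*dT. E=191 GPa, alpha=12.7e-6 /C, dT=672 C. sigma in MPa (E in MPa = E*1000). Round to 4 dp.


sigma = 191*1000 * 12.7e-6 * 672 = 1630.0704 MPa


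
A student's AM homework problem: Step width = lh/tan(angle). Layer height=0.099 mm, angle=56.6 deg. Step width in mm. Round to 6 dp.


step = 0.099 / tan(56.6) = 0.065278 mm


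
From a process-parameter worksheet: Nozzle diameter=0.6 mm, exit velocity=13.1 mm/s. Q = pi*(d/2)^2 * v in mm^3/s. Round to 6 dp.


A = pi*(0.6/2)^2 = 0.28274334 mm^2
Q = 0.28274334 * 13.1 = 3.703938 mm^3/s


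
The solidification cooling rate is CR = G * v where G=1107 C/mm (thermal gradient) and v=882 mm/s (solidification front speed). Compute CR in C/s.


CR = 1107 * 882 = 976374 C/s


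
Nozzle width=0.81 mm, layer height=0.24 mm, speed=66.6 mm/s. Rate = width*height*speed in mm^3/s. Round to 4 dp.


Rate = 0.81 * 0.24 * 66.6 = 12.947 mm^3/s


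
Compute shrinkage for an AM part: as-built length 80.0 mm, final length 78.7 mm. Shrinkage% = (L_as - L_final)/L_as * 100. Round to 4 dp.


Shrinkage = ((80.0-78.7)/80.0)*100 = 1.625 %


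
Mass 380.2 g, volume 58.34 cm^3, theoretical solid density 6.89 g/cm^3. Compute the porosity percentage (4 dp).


rho_part = 380.2 / 58.34 = 6.51696949 g/cm^3
Porosity = (1 - 6.51696949/6.89)*100 = 5.4141 %


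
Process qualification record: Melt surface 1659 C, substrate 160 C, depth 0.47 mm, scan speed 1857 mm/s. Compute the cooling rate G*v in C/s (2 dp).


G = (1659-160)/0.47 = 3189.36170213 C/mm
CR = 3189.36170213 * 1857 = 5922644.68 C/s


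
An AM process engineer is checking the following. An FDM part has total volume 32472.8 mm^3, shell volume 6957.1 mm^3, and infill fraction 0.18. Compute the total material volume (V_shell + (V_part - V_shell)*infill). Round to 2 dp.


V_infill = (32472.8 - 6957.1) * 0.18 = 4592.83
V_total = 6957.1 + 4592.83 = 11549.93 mm^3


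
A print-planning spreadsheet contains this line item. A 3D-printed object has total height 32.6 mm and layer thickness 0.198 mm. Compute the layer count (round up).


Layers = ceil(32.6/0.198) = 165


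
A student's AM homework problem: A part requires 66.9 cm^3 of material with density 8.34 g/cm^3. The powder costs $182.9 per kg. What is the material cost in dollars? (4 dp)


Mass = 66.9*8.34/1000 = 0.557946 kg
Cost = 0.557946 * 182.9 = 102.0483 $


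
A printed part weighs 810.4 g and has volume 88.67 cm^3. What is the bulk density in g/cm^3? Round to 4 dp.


rho = 810.4 / 88.67 = 9.1395 g/cm^3


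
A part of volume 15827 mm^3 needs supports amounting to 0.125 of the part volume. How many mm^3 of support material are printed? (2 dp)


V_support = 15827 * 0.125 = 1978.38 mm^3


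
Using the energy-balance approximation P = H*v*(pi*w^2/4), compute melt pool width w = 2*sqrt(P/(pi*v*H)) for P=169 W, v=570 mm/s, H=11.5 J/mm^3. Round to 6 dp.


w = 2*sqrt(169/(pi*570*11.5)) = 0.181181 mm


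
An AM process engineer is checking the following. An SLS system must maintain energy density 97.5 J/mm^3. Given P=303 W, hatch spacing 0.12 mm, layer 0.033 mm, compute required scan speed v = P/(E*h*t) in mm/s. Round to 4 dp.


v = 303 / (97.5*0.12*0.033) = 784.7708 mm/s


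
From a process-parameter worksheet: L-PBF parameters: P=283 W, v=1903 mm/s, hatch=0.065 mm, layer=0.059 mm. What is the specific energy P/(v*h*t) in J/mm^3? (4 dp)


Build rate = 1903 * 0.065 * 0.059 = 7.298005 mm^3/s
SE = 283 / 7.298005 = 38.7777 J/mm^3


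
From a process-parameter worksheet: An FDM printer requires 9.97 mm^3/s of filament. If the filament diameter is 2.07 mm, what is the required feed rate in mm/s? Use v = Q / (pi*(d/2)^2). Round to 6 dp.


A = pi*(2.07/2)^2 = 3.365353
v = 9.97 / 3.365353 = 2.962542 mm/s


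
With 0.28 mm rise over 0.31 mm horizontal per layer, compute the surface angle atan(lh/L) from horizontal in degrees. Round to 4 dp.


angle = atan(0.28/0.31) = 42.0892 degrees


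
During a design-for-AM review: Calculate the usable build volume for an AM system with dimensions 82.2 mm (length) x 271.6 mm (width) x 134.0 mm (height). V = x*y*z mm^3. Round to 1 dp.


V = 82.2 * 271.6 * 134.0 = 2991619.7 mm^3


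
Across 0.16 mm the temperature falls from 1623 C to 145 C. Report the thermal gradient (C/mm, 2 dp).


G = (1623-145)/0.16 = 9237.5 C/mm


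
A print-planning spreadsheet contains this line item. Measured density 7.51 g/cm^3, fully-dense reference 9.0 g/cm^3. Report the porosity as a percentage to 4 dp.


Porosity = (1-7.51/9.0)*100 = 16.5556 %


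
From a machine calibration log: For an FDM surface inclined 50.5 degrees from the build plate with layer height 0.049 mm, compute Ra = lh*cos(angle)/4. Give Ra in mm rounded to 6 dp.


Ra = 0.049 * cos(50.5) / 4 = 0.007792 mm


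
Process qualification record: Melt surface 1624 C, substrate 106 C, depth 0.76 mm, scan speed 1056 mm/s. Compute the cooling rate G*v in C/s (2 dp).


G = (1624-106)/0.76 = 1997.36842105 C/mm
CR = 1997.36842105 * 1056 = 2109221.05 C/s


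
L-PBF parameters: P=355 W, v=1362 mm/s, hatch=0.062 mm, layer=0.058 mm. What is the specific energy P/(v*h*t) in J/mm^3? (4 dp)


Build rate = 1362 * 0.062 * 0.058 = 4.897752 mm^3/s
SE = 355 / 4.897752 = 72.4822 J/mm^3


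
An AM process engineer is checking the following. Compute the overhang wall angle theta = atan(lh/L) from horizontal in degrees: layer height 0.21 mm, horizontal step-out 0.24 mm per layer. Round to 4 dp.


angle = atan(0.21/0.24) = 41.1859 degrees


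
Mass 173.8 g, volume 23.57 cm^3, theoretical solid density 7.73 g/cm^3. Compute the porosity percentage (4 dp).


rho_part = 173.8 / 23.57 = 7.37378023 g/cm^3
Porosity = (1 - 7.37378023/7.73)*100 = 4.6083 %


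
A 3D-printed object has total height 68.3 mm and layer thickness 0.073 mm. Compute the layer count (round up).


Layers = ceil(68.3/0.073) = 936


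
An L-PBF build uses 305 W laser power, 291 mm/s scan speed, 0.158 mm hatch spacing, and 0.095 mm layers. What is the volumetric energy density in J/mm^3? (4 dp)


E = 305 / (291*0.158*0.095) = 69.8274 J/mm^3


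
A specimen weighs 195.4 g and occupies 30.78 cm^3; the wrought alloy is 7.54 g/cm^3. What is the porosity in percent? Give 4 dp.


rho_part = 195.4 / 30.78 = 6.3482781 g/cm^3
Porosity = (1 - 6.3482781/7.54)*100 = 15.8053 %


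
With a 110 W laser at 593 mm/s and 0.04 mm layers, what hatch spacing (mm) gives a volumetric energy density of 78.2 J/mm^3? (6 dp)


h = 110 / (78.2*593*0.04) = 0.059302 mm


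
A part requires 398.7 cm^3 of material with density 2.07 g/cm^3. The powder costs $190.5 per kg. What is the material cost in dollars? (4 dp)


Mass = 398.7*2.07/1000 = 0.825309 kg
Cost = 0.825309 * 190.5 = 157.2214 $


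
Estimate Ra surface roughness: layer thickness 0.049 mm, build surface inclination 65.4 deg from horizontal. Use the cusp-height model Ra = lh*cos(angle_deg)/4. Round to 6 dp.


Ra = 0.049 * cos(65.4) / 4 = 0.005099 mm


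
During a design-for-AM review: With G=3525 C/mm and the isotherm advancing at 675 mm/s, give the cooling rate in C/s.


CR = 3525 * 675 = 2379375 C/s


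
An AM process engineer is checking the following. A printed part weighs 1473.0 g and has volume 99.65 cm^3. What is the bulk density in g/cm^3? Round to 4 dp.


rho = 1473.0 / 99.65 = 14.7817 g/cm^3


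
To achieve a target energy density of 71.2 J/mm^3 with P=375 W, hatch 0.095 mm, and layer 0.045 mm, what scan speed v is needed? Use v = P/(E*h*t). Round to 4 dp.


v = 375 / (71.2*0.095*0.045) = 1232.0126 mm/s


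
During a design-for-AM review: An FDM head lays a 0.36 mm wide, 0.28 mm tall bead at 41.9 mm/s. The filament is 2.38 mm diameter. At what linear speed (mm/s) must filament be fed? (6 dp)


Q = 0.36 * 0.28 * 41.9 = 4.22352 mm^3/s
A_fil = pi*(2.38/2)^2 = 4.44880936 mm^2
v_feed = 4.22352 / 4.44880936 = 0.94936 mm/s


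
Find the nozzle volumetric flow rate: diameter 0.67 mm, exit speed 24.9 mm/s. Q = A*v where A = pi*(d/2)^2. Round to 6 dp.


A = pi*(0.67/2)^2 = 0.35256524 mm^2
Q = 0.35256524 * 24.9 = 8.778874 mm^3/s


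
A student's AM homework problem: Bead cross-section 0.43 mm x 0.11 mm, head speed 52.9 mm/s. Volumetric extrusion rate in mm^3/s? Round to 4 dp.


Rate = 0.43 * 0.11 * 52.9 = 2.5022 mm^3/s


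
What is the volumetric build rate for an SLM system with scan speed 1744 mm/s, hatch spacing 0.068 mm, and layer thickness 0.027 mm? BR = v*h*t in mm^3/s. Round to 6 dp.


Rate = 1744 * 0.068 * 0.027 = 3.201984 mm^3/s


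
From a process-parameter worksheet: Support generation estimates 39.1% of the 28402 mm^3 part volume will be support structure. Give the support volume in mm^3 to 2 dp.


V_support = 28402 * 0.391 = 11105.18 mm^3


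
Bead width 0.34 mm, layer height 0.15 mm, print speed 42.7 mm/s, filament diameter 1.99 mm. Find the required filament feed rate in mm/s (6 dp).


Q = 0.34 * 0.15 * 42.7 = 2.1777 mm^3/s
A_fil = pi*(1.99/2)^2 = 3.11025527 mm^2
v_feed = 2.1777 / 3.11025527 = 0.700168 mm/s


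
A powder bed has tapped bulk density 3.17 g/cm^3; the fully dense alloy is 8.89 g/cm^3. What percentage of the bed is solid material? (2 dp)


Packing = (3.17/8.89)*100 = 35.66 %


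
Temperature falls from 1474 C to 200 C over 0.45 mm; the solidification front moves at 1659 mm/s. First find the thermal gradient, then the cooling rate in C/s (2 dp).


G = (1474-200)/0.45 = 2831.11111111 C/mm
CR = 2831.11111111 * 1659 = 4696813.33 C/s


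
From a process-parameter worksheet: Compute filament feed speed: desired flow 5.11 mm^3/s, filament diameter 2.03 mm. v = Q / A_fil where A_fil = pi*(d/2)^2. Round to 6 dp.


A = pi*(2.03/2)^2 = 3.236547
v = 5.11 / 3.236547 = 1.578843 mm/s


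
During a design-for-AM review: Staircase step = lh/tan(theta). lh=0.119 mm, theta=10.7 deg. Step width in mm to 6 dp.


step = 0.119 / tan(10.7) = 0.62979 mm


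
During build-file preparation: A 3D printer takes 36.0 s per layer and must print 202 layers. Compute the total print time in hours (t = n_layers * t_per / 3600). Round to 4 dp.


t = 202 * 36.0 / 3600 = 2.02 hrs


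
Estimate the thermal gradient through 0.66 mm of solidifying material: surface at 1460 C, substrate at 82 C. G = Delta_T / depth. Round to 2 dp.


G = (1460-82)/0.66 = 2087.88 C/mm


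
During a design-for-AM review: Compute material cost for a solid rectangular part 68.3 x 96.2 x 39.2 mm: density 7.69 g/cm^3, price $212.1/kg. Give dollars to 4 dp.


V = 68.3 * 96.2 * 39.2 = 257562.032 mm^3 = 257.562032 cm^3
Mass = 257.562032 * 7.69 / 1000 = 1.98065203 kg
Cost = 1.98065203 * 212.1 = 420.0963 $


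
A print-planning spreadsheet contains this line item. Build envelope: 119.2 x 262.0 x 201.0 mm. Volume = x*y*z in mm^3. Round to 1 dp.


V = 119.2 * 262.0 * 201.0 = 6277310.4 mm^3


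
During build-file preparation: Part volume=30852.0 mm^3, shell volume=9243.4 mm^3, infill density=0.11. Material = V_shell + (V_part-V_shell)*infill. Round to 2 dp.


V_infill = (30852.0 - 9243.4) * 0.11 = 2376.95
V_total = 9243.4 + 2376.95 = 11620.35 mm^3


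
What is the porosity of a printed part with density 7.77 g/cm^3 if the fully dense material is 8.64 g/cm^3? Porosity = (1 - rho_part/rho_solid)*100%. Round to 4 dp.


Porosity = (1-7.77/8.64)*100 = 10.0694 %


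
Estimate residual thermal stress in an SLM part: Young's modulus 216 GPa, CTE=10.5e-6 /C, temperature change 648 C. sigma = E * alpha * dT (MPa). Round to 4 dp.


sigma = 216*1000 * 10.5e-6 * 648 = 1469.664 MPa


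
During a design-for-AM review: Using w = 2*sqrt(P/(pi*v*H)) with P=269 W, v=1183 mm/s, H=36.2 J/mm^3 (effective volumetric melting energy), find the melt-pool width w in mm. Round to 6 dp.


w = 2*sqrt(269/(pi*1183*36.2)) = 0.08943 mm


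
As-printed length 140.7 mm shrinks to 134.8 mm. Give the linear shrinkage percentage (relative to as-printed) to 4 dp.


Shrinkage = ((140.7-134.8)/140.7)*100 = 4.1933 %


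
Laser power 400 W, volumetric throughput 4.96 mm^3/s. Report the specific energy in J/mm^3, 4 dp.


SE = 400 / 4.96 = 80.6452 J/mm^3


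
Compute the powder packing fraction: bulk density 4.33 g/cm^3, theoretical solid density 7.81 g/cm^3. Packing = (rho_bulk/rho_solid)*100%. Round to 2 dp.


Packing = (4.33/7.81)*100 = 55.44 %


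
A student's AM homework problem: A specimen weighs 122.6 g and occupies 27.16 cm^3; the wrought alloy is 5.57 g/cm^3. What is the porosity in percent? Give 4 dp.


rho_part = 122.6 / 27.16 = 4.51399116 g/cm^3
Porosity = (1 - 4.51399116/5.57)*100 = 18.9589 %


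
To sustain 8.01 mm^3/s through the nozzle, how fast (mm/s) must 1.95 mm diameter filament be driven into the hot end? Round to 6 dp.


A = pi*(1.95/2)^2 = 2.986477
v = 8.01 / 2.986477 = 2.68209 mm/s


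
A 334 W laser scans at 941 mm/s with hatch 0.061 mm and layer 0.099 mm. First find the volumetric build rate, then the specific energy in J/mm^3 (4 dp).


Build rate = 941 * 0.061 * 0.099 = 5.682699 mm^3/s
SE = 334 / 5.682699 = 58.7749 J/mm^3


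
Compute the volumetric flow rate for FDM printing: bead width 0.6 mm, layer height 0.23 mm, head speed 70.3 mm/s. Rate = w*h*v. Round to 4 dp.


Rate = 0.6 * 0.23 * 70.3 = 9.7014 mm^3/s


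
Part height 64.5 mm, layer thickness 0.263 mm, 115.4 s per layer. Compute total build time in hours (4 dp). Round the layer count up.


Layers = ceil(64.5/0.263) = 246
t = 246 * 115.4 / 3600 = 7.8857 hrs


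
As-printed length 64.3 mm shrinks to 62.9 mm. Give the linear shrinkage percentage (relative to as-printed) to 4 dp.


Shrinkage = ((64.3-62.9)/64.3)*100 = 2.1773 %


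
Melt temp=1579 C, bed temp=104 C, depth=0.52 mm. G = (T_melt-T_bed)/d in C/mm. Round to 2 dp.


G = (1579-104)/0.52 = 2836.54 C/mm


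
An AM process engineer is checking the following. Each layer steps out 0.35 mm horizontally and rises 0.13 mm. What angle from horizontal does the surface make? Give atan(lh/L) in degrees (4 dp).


angle = atan(0.13/0.35) = 20.3764 degrees


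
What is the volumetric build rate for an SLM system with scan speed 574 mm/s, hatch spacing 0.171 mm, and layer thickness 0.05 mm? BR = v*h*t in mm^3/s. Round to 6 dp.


Rate = 574 * 0.171 * 0.05 = 4.9077 mm^3/s


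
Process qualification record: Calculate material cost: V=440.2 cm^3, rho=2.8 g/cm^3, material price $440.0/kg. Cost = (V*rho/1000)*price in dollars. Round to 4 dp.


Mass = 440.2*2.8/1000 = 1.23256 kg
Cost = 1.23256 * 440.0 = 542.3264 $


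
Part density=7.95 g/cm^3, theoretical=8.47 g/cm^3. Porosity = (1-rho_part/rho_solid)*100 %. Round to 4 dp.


Porosity = (1-7.95/8.47)*100 = 6.1393 %


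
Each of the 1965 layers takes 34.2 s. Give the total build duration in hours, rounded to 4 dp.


t = 1965 * 34.2 / 3600 = 18.6675 hrs


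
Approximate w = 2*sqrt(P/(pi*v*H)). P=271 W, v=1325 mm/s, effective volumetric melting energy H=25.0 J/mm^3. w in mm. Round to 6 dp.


w = 2*sqrt(271/(pi*1325*25.0)) = 0.102061 mm


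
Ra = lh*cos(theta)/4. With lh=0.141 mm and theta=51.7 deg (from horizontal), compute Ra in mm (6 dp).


Ra = 0.141 * cos(51.7) / 4 = 0.021847 mm


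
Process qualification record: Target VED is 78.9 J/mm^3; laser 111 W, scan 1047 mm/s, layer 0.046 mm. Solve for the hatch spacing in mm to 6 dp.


h = 111 / (78.9*1047*0.046) = 0.029211 mm


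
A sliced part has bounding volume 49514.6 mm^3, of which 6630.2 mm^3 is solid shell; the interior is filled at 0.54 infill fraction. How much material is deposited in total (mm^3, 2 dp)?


V_infill = (49514.6 - 6630.2) * 0.54 = 23157.58
V_total = 6630.2 + 23157.58 = 29787.78 mm^3


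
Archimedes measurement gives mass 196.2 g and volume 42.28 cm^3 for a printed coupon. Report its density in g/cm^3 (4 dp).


rho = 196.2 / 42.28 = 4.6405 g/cm^3


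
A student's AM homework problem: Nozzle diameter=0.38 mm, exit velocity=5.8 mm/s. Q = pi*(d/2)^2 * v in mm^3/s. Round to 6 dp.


A = pi*(0.38/2)^2 = 0.11341149 mm^2
Q = 0.11341149 * 5.8 = 0.657787 mm^3/s


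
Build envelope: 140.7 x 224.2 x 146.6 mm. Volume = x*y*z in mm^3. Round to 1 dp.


V = 140.7 * 224.2 * 146.6 = 4624488.2 mm^3


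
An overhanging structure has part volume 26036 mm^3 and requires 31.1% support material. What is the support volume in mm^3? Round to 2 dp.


V_support = 26036 * 0.311 = 8097.2 mm^3


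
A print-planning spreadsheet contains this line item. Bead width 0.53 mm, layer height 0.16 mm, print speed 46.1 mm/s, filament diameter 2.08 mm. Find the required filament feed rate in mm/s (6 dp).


Q = 0.53 * 0.16 * 46.1 = 3.90928 mm^3/s
A_fil = pi*(2.08/2)^2 = 3.39794661 mm^2
v_feed = 3.90928 / 3.39794661 = 1.150483 mm/s


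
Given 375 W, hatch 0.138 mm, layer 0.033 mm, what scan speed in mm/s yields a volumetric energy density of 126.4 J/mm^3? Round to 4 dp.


v = 375 / (126.4*0.138*0.033) = 651.4651 mm/s


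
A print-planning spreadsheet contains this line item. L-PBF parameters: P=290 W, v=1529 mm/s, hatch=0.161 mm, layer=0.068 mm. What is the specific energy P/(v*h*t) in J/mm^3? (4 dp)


Build rate = 1529 * 0.161 * 0.068 = 16.739492 mm^3/s
SE = 290 / 16.739492 = 17.3243 J/mm^3


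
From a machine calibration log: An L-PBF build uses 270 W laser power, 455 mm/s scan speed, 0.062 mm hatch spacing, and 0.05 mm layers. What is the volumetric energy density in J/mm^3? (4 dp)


E = 270 / (455*0.062*0.05) = 191.4215 J/mm^3


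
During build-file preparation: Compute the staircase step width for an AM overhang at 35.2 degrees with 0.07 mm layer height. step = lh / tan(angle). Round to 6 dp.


step = 0.07 / tan(35.2) = 0.099231 mm


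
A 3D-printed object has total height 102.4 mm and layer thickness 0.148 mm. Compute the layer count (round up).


Layers = ceil(102.4/0.148) = 692


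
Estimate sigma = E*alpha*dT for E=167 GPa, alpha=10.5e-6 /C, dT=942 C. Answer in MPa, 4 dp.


sigma = 167*1000 * 10.5e-6 * 942 = 1651.797 MPa


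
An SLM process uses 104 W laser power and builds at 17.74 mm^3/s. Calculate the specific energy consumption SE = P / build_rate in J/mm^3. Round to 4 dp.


SE = 104 / 17.74 = 5.8625 J/mm^3


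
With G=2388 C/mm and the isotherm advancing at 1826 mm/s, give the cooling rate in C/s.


CR = 2388 * 1826 = 4360488 C/s


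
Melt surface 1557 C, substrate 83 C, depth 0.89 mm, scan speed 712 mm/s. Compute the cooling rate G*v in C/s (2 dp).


G = (1557-83)/0.89 = 1656.17977528 C/mm
CR = 1656.17977528 * 712 = 1179200.0 C/s


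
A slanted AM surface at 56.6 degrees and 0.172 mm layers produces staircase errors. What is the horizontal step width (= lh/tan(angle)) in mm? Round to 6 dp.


step = 0.172 / tan(56.6) = 0.113413 mm


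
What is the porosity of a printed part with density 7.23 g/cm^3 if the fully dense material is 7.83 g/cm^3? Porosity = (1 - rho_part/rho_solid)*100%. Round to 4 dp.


Porosity = (1-7.23/7.83)*100 = 7.6628 %


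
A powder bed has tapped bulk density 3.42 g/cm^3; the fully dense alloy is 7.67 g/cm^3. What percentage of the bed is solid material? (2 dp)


Packing = (3.42/7.67)*100 = 44.59 %


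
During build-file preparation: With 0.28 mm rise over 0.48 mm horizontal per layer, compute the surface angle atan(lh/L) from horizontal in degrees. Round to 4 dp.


angle = atan(0.28/0.48) = 30.2564 degrees


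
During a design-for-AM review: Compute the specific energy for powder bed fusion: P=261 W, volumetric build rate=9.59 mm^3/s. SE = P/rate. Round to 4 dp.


SE = 261 / 9.59 = 27.2158 J/mm^3


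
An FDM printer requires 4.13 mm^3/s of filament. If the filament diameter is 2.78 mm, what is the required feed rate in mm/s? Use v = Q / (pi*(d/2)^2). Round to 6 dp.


A = pi*(2.78/2)^2 = 6.069871
v = 4.13 / 6.069871 = 0.68041 mm/s


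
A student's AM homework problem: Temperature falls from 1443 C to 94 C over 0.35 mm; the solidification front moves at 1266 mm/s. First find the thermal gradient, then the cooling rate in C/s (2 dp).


G = (1443-94)/0.35 = 3854.28571429 C/mm
CR = 3854.28571429 * 1266 = 4879525.71 C/s


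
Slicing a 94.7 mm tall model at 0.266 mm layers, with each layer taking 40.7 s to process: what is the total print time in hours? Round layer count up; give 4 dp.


Layers = ceil(94.7/0.266) = 357
t = 357 * 40.7 / 3600 = 4.0361 hrs


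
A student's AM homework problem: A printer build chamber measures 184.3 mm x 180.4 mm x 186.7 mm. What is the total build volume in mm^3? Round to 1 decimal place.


V = 184.3 * 180.4 * 186.7 = 6207349.3 mm^3


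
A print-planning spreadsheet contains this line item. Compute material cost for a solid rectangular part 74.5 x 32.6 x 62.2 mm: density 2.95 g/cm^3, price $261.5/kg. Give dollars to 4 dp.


V = 74.5 * 32.6 * 62.2 = 151065.14 mm^3 = 151.06514 cm^3
Mass = 151.06514 * 2.95 / 1000 = 0.44564216 kg
Cost = 0.44564216 * 261.5 = 116.5354 $


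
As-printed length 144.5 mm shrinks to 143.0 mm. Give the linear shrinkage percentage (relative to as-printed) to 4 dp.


Shrinkage = ((144.5-143.0)/144.5)*100 = 1.0381 %


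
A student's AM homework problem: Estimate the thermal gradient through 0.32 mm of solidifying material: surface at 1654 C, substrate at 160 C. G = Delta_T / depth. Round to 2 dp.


G = (1654-160)/0.32 = 4668.75 C/mm


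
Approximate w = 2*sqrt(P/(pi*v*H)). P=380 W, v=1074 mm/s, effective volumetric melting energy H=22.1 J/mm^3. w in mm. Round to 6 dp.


w = 2*sqrt(380/(pi*1074*22.1)) = 0.142774 mm


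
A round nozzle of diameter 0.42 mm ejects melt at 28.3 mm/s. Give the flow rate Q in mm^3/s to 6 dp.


A = pi*(0.42/2)^2 = 0.13854424 mm^2
Q = 0.13854424 * 28.3 = 3.920802 mm^3/s


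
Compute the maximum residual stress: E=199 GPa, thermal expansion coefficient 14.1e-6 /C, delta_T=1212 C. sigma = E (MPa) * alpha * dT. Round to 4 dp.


sigma = 199*1000 * 14.1e-6 * 1212 = 3400.7508 MPa


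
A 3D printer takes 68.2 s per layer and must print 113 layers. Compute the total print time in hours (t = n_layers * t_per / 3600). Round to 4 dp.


t = 113 * 68.2 / 3600 = 2.1407 hrs


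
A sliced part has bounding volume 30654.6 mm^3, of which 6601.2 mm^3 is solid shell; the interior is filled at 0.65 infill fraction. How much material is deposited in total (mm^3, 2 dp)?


V_infill = (30654.6 - 6601.2) * 0.65 = 15634.71
V_total = 6601.2 + 15634.71 = 22235.91 mm^3


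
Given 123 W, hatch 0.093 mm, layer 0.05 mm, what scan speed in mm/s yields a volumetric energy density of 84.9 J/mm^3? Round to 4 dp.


v = 123 / (84.9*0.093*0.05) = 311.562 mm/s


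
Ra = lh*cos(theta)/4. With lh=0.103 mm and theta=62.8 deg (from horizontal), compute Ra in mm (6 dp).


Ra = 0.103 * cos(62.8) / 4 = 0.01177 mm


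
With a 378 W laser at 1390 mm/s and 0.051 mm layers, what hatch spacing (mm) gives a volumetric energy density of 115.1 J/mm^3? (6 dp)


h = 378 / (115.1*1390*0.051) = 0.046327 mm


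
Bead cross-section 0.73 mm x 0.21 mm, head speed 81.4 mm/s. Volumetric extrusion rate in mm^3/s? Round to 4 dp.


Rate = 0.73 * 0.21 * 81.4 = 12.4786 mm^3/s


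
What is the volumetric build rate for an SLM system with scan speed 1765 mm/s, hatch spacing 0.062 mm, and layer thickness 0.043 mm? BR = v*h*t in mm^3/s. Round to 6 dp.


Rate = 1765 * 0.062 * 0.043 = 4.70549 mm^3/s


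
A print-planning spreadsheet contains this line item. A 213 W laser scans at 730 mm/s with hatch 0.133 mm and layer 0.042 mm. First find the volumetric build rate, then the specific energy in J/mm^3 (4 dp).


Build rate = 730 * 0.133 * 0.042 = 4.07778 mm^3/s
SE = 213 / 4.07778 = 52.2343 J/mm^3


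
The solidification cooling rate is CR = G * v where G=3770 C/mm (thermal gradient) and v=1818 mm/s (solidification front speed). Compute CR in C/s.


CR = 3770 * 1818 = 6853860 C/s


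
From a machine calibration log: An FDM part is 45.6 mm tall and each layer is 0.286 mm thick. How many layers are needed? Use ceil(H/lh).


Layers = ceil(45.6/0.286) = 160


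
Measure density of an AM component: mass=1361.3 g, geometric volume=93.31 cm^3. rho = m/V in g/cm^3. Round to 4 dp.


rho = 1361.3 / 93.31 = 14.589 g/cm^3


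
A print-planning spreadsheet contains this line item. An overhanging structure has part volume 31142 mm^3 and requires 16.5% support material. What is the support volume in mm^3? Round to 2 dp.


V_support = 31142 * 0.165 = 5138.43 mm^3


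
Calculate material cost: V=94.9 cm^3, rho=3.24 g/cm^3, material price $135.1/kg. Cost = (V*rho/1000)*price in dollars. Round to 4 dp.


Mass = 94.9*3.24/1000 = 0.307476 kg
Cost = 0.307476 * 135.1 = 41.54 $


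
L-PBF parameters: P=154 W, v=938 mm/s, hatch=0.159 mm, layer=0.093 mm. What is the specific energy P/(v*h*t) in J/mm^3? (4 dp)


Build rate = 938 * 0.159 * 0.093 = 13.870206 mm^3/s
SE = 154 / 13.870206 = 11.1029 J/mm^3


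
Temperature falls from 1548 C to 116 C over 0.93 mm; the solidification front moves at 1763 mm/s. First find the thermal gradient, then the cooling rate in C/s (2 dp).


G = (1548-116)/0.93 = 1539.78494624 C/mm
CR = 1539.78494624 * 1763 = 2714640.86 C/s


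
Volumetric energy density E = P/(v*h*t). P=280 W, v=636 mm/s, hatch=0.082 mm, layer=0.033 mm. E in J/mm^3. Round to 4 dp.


E = 280 / (636*0.082*0.033) = 162.6946 J/mm^3


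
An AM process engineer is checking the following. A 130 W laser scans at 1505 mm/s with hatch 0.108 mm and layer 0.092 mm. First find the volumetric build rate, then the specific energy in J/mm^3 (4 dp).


Build rate = 1505 * 0.108 * 0.092 = 14.95368 mm^3/s
SE = 130 / 14.95368 = 8.6935 J/mm^3


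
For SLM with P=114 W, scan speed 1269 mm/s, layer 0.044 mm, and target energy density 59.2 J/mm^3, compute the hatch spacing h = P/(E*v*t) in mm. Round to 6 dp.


h = 114 / (59.2*1269*0.044) = 0.034488 mm


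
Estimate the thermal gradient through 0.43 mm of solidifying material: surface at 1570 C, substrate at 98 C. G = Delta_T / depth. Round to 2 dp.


G = (1570-98)/0.43 = 3423.26 C/mm


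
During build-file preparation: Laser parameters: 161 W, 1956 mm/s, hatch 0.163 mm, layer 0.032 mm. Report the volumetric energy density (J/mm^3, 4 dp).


E = 161 / (1956*0.163*0.032) = 15.7805 J/mm^3


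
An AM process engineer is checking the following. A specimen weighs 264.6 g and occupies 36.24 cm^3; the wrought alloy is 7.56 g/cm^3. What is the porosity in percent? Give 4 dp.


rho_part = 264.6 / 36.24 = 7.3013245 g/cm^3
Porosity = (1 - 7.3013245/7.56)*100 = 3.4216 %


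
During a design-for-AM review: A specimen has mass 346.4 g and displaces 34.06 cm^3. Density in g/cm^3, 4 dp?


rho = 346.4 / 34.06 = 10.1703 g/cm^3


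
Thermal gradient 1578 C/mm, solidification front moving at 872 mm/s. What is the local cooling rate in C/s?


CR = 1578 * 872 = 1376016 C/s


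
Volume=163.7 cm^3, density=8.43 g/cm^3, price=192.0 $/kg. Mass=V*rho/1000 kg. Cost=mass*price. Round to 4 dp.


Mass = 163.7*8.43/1000 = 1.379991 kg
Cost = 1.379991 * 192.0 = 264.9583 $


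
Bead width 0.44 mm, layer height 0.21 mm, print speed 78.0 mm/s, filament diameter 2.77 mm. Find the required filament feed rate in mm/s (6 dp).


Q = 0.44 * 0.21 * 78.0 = 7.2072 mm^3/s
A_fil = pi*(2.77/2)^2 = 6.02628157 mm^2
v_feed = 7.2072 / 6.02628157 = 1.195961 mm/s


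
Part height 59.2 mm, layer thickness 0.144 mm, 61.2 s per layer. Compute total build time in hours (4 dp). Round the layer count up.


Layers = ceil(59.2/0.144) = 412
t = 412 * 61.2 / 3600 = 7.004 hrs


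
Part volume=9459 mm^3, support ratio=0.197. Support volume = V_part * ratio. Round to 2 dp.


V_support = 9459 * 0.197 = 1863.42 mm^3


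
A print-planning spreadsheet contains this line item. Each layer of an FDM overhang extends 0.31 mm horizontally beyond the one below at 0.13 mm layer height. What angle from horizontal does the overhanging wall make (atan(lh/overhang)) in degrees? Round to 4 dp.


angle = atan(0.13/0.31) = 22.751 degrees


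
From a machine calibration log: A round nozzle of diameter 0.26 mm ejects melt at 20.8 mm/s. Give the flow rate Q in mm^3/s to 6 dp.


A = pi*(0.26/2)^2 = 0.05309292 mm^2
Q = 0.05309292 * 20.8 = 1.104333 mm^3/s


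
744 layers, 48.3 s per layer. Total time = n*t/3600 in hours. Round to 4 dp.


t = 744 * 48.3 / 3600 = 9.982 hrs


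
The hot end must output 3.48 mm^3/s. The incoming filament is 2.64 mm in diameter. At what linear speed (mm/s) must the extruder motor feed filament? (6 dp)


A = pi*(2.64/2)^2 = 5.473911
v = 3.48 / 5.473911 = 0.635743 mm/s


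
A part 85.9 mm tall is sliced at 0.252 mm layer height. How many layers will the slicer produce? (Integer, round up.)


Layers = ceil(85.9/0.252) = 341


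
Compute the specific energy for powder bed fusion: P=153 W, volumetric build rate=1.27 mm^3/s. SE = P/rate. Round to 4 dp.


SE = 153 / 1.27 = 120.4724 J/mm^3


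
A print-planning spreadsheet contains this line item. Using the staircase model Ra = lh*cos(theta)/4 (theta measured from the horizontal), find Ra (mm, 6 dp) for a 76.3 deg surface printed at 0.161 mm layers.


Ra = 0.161 * cos(76.3) / 4 = 0.009533 mm


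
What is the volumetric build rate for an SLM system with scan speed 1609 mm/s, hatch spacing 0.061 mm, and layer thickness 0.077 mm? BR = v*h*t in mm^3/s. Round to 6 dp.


Rate = 1609 * 0.061 * 0.077 = 7.557473 mm^3/s


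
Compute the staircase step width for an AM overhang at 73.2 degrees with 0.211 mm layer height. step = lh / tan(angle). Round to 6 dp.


step = 0.211 / tan(73.2) = 0.063705 mm


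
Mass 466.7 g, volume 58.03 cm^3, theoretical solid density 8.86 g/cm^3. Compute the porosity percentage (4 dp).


rho_part = 466.7 / 58.03 = 8.04239187 g/cm^3
Porosity = (1 - 8.04239187/8.86)*100 = 9.2281 %


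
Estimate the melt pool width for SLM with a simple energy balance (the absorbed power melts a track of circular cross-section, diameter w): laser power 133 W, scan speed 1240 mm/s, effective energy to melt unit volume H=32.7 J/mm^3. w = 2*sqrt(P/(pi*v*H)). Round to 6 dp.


w = 2*sqrt(133/(pi*1240*32.7)) = 0.064624 mm


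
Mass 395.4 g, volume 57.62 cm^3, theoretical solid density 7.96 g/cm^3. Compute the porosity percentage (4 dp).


rho_part = 395.4 / 57.62 = 6.86220062 g/cm^3
Porosity = (1 - 6.86220062/7.96)*100 = 13.7914 %


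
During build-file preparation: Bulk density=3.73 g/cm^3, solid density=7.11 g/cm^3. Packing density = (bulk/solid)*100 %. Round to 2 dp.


Packing = (3.73/7.11)*100 = 52.46 %


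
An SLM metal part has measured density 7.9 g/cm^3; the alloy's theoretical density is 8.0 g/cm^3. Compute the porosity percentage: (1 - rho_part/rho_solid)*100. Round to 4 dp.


Porosity = (1-7.9/8.0)*100 = 1.25 %


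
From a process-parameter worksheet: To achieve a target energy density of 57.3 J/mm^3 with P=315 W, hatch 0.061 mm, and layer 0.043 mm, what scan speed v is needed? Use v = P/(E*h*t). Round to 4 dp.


v = 315 / (57.3*0.061*0.043) = 2095.8377 mm/s


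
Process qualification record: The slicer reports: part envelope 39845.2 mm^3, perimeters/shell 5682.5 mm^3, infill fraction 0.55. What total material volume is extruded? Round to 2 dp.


V_infill = (39845.2 - 5682.5) * 0.55 = 18789.49
V_total = 5682.5 + 18789.49 = 24471.99 mm^3


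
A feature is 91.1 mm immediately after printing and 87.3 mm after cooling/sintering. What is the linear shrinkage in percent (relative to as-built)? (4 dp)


Shrinkage = ((91.1-87.3)/91.1)*100 = 4.1712 %


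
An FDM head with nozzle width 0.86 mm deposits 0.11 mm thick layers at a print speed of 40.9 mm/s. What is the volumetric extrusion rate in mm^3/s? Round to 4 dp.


Rate = 0.86 * 0.11 * 40.9 = 3.8691 mm^3/s


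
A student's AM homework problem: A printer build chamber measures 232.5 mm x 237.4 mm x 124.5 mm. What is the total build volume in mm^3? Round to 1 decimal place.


V = 232.5 * 237.4 * 124.5 = 6871839.8 mm^3


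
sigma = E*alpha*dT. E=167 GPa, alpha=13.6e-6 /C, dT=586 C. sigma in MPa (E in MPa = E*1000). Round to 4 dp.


sigma = 167*1000 * 13.6e-6 * 586 = 1330.9232 MPa


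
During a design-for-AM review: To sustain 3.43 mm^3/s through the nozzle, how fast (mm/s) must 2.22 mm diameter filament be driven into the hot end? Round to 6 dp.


A = pi*(2.22/2)^2 = 3.870756
v = 3.43 / 3.870756 = 0.886132 mm/s


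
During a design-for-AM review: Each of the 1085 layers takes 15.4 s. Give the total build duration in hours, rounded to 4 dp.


t = 1085 * 15.4 / 3600 = 4.6414 hrs


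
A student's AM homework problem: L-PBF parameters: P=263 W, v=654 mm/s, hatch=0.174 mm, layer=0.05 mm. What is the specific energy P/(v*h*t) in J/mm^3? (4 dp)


Build rate = 654 * 0.174 * 0.05 = 5.6898 mm^3/s
SE = 263 / 5.6898 = 46.2231 J/mm^3


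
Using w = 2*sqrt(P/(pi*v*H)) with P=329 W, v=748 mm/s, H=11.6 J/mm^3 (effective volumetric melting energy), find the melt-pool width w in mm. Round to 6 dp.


w = 2*sqrt(329/(pi*748*11.6)) = 0.219722 mm


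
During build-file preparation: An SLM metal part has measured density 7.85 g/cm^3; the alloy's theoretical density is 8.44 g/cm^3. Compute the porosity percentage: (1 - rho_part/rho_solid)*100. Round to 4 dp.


Porosity = (1-7.85/8.44)*100 = 6.9905 %


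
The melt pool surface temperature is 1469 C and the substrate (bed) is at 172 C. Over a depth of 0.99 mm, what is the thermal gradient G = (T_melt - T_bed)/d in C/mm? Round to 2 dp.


G = (1469-172)/0.99 = 1310.1 C/mm


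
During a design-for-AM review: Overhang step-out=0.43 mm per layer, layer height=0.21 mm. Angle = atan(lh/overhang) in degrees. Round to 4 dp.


angle = atan(0.21/0.43) = 26.0296 degrees


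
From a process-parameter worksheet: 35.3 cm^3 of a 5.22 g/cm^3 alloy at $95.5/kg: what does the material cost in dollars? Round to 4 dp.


Mass = 35.3*5.22/1000 = 0.184266 kg
Cost = 0.184266 * 95.5 = 17.5974 $


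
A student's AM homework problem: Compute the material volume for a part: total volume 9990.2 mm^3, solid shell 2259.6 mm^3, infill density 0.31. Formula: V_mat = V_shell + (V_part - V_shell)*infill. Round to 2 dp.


V_infill = (9990.2 - 2259.6) * 0.31 = 2396.49
V_total = 2259.6 + 2396.49 = 4656.09 mm^3


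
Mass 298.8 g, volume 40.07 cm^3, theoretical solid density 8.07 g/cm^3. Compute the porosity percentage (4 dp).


rho_part = 298.8 / 40.07 = 7.45695034 g/cm^3
Porosity = (1 - 7.45695034/8.07)*100 = 7.5967 %


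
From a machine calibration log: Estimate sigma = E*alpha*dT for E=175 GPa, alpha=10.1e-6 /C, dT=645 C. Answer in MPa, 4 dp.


sigma = 175*1000 * 10.1e-6 * 645 = 1140.0375 MPa


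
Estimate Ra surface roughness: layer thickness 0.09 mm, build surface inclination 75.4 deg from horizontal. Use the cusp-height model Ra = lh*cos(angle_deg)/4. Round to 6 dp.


Ra = 0.09 * cos(75.4) / 4 = 0.005672 mm


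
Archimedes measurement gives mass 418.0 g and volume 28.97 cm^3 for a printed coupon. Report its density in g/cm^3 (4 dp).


rho = 418.0 / 28.97 = 14.4287 g/cm^3


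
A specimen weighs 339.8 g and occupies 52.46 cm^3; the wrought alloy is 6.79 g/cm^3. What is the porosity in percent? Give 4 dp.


rho_part = 339.8 / 52.46 = 6.47731605 g/cm^3
Porosity = (1 - 6.47731605/6.79)*100 = 4.6051 %


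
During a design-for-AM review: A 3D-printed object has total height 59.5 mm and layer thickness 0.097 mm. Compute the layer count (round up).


Layers = ceil(59.5/0.097) = 614


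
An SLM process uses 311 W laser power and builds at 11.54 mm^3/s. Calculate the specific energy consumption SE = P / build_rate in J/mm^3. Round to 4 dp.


SE = 311 / 11.54 = 26.9497 J/mm^3


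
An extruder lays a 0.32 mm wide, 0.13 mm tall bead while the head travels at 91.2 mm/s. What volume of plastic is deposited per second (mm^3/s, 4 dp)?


Rate = 0.32 * 0.13 * 91.2 = 3.7939 mm^3/s


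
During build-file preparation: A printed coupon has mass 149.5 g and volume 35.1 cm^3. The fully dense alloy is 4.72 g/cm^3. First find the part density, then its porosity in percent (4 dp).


rho_part = 149.5 / 35.1 = 4.25925926 g/cm^3
Porosity = (1 - 4.25925926/4.72)*100 = 9.7615 %


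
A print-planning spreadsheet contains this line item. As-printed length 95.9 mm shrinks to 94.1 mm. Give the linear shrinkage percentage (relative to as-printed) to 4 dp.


Shrinkage = ((95.9-94.1)/95.9)*100 = 1.877 %


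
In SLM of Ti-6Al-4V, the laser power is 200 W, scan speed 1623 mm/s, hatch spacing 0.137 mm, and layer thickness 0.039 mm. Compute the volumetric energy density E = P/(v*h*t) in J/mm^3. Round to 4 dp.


E = 200 / (1623*0.137*0.039) = 23.0636 J/mm^3
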